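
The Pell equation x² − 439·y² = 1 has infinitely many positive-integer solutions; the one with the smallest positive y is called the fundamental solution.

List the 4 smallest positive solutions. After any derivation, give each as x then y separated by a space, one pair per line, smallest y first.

440 21
387199 18480
340734680 16262379
299846131201 14310875040

√439 → a₀=20, period (1,19,1,40); ℓ=4 even so k=3
k=0  a_k=20  p_k/q_k = 20/1
k=1  a_k=1  p_k/q_k = 21/1
k=2  a_k=19  p_k/q_k = 419/20
k=3  a_k=1  p_k/q_k = 440/21
fundamental: x₁=440, y₁=21  (since 193600 − 439·441 = 1)
n=2: (440,21)∘(440,21) = (440·440+439·21·21, 440·21+21·440) = (387199,18480)
n=3: (387199,18480)∘(440,21) = (440·387199+439·21·18480, 440·18480+21·387199) = (340734680,16262379)
n=4: (340734680,16262379)∘(440,21) = (440·340734680+439·21·16262379, 440·16262379+21·340734680) = (299846131201,14310875040)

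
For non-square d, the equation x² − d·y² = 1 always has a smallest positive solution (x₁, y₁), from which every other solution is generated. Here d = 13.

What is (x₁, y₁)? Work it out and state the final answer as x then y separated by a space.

649 180

[3; 1,1,1,1,6] for √13; ℓ=5 ⇒ convergent index 9
a_0=3:  p_0=3·1+0=3,  q_0=3·0+1=1
…
a_3=1:  p_3=1·7+4=11,  q_3=1·2+1=3
a_4=1:  p_4=1·11+7=18,  q_4=1·3+2=5
…
a_6=1:  p_6=1·119+18=137,  q_6=1·33+5=38
a_7=1:  p_7=1·137+119=256,  q_7=1·38+33=71
a_8=1:  p_8=1·256+137=393,  q_8=1·71+38=109
a_9=1:  p_9=1·393+256=649,  q_9=1·109+71=180
(x₁, y₁) = (649, 180);  649² − 13·180² = 1 ✓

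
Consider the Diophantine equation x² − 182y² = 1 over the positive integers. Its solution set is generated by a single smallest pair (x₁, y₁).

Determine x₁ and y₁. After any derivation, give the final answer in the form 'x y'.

27 2

d=182: √d = [13; 2,26] (ℓ=2, even), read p_1/q_1
a_0=13:  p_0=13·1+0=13,  q_0=13·0+1=1
a_1=2:  p_1=2·13+1=27,  q_1=2·1+0=2
fundamental: x₁=27, y₁=2  (since 729 − 182·4 = 1)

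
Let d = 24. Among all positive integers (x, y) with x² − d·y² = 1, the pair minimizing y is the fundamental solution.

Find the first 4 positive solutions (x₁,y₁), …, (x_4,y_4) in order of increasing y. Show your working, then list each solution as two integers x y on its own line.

√24 → a₀=4, period (1,8); ℓ=2 even so k=1
step 0: (4, 1)  from 4·(1,0) + (0,1)
step 1: (5, 1)  from 1·(4,1) + (1,0)
fundamental: x₁=5, y₁=1  (since 25 − 24·1 = 1)
n=2: (5,1)∘(5,1) = (5·5+24·1·1, 5·1+1·5) = (49,10)
n=3: (49,10)∘(5,1) = (5·49+24·1·10, 5·10+1·49) = (485,99)
n=4: (485,99)∘(5,1) = (5·485+24·1·99, 5·99+1·485) = (4801,980)

5 1
49 10
485 99
4801 980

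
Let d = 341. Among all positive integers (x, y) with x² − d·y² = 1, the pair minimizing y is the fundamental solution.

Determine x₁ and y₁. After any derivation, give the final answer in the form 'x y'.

10626551 575460

√341 → a₀=18, period (2,6,1,8,2,…,6,2,36); ℓ=14 even so k=13
step 0: (18, 1)  from 18·(1,0) + (0,1)
…
step 4: (2456, 133)  from 8·(277,15) + (240,13)
…
step 6: (7645, 414)  from 1·(5189,281) + (2456,133)
step 7: (20479, 1109)  from 2·(7645,414) + (5189,281)
…
step 9: (76727, 4155)  from 2·(28124,1523) + (20479,1109)
…
step 11: (718667, 38918)  from 1·(641940,34763) + (76727,4155)
step 12: (4953942, 268271)  from 6·(718667,38918) + (641940,34763)
step 13: (10626551, 575460)  from 2·(4953942,268271) + (718667,38918)
fundamental: x₁=10626551, y₁=575460  (since 112923586155601 − 341·331154211600 = 1)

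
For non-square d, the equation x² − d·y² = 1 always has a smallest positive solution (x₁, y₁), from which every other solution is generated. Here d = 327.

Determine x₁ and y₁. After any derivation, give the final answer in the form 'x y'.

√327 = [18; 12,36, …], period ℓ=2 (even) → k=1
i=0: a=18 ⇒ p=18, q=1
i=1: a=12 ⇒ p=217, q=12
fundamental: x₁=217, y₁=12  (since 47089 − 327·144 = 1)

217 12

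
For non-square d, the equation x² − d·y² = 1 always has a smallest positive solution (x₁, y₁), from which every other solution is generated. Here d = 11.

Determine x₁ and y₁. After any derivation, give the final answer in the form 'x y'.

d=11: √d = [3; 3,6] (ℓ=2, even), read p_1/q_1
i=0: a=3 ⇒ p=3, q=1
i=1: a=3 ⇒ p=10, q=3
→ (10, 3).  Check: 10²=100, 11·3²=99, difference 1.

10 3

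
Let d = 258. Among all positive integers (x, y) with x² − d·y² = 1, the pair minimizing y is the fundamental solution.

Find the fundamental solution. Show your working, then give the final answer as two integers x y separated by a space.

257 16

√258 → a₀=16, period (16,32); ℓ=2 even so k=1
i=0: a=16 ⇒ p=16, q=1
i=1: a=16 ⇒ p=257, q=16
(x₁, y₁) = (257, 16);  257² − 258·16² = 1 ✓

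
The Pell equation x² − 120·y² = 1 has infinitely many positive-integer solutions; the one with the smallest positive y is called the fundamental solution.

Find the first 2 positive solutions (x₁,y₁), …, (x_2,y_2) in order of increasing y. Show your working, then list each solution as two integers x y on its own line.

√120 → a₀=10, period (1,20); ℓ=2 even so k=1
k=0  a_k=10  p_k/q_k = 10/1
k=1  a_k=1  p_k/q_k = 11/1
fundamental: x₁=11, y₁=1  (since 121 − 120·1 = 1)
k=2:  x_2 = 11·11+120·1·1 = 241,  y_2 = 11·1+1·11 = 22

11 1
241 22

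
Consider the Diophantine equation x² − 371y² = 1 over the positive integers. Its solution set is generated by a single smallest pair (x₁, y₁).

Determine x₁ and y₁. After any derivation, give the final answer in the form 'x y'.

1695 88

d=371: √d = [19; 3,1,4,1,3,38] (ℓ=6, even), read p_5/q_5
a_0=19:  p_0=19·1+0=19,  q_0=19·0+1=1
a_1=3:  p_1=3·19+1=58,  q_1=3·1+0=3
…
a_3=4:  p_3=4·77+58=366,  q_3=4·4+3=19
a_4=1:  p_4=1·366+77=443,  q_4=1·19+4=23
a_5=3:  p_5=3·443+366=1695,  q_5=3·23+19=88
(x₁, y₁) = (1695, 88);  1695² − 371·88² = 1 ✓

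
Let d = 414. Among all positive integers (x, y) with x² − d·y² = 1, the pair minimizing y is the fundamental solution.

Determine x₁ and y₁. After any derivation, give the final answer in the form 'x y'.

24335 1196

[20; 2,1,7,2,7,1,2,40] for √414; ℓ=8 ⇒ convergent index 7
k=0  a_k=20  p_k/q_k = 20/1
k=1  a_k=2  p_k/q_k = 41/2
…
k=3  a_k=7  p_k/q_k = 468/23
k=4  a_k=2  p_k/q_k = 997/49
k=5  a_k=7  p_k/q_k = 7447/366
k=6  a_k=1  p_k/q_k = 8444/415
k=7  a_k=2  p_k/q_k = 24335/1196
fundamental: x₁=24335, y₁=1196  (since 592192225 − 414·1430416 = 1)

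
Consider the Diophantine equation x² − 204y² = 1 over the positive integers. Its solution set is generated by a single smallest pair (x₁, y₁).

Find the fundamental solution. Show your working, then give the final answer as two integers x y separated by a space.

d=204: √d = [14; 3,1,1,6,1,1,3,28] (ℓ=8, even), read p_7/q_7
step 0: (14, 1)  from 14·(1,0) + (0,1)
…
step 2: (57, 4)  from 1·(43,3) + (14,1)
step 3: (100, 7)  from 1·(57,4) + (43,3)
step 4: (657, 46)  from 6·(100,7) + (57,4)
step 5: (757, 53)  from 1·(657,46) + (100,7)
step 6: (1414, 99)  from 1·(757,53) + (657,46)
step 7: (4999, 350)  from 3·(1414,99) + (757,53)
fundamental: x₁=4999, y₁=350  (since 24990001 − 204·122500 = 1)

4999 350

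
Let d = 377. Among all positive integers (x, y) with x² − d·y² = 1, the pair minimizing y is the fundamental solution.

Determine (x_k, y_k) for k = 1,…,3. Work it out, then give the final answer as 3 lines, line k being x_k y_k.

233 12
108577 5592
50596649 2605860

[19; 2,2,2,38] for √377; ℓ=4 ⇒ convergent index 3
i=0: a=19 ⇒ p=19, q=1
i=1: a=2 ⇒ p=39, q=2
i=2: a=2 ⇒ p=97, q=5
i=3: a=2 ⇒ p=233, q=12
fundamental: x₁=233, y₁=12  (since 54289 − 377·144 = 1)
k=2:  x_2 = 233·233+377·12·12 = 108577,  y_2 = 233·12+12·233 = 5592
k=3:  x_3 = 233·108577+377·12·5592 = 50596649,  y_3 = 233·5592+12·108577 = 2605860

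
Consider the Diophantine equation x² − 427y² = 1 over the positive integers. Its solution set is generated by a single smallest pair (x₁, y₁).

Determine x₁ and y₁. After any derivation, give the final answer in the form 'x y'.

d=427: √d = [20; 1,1,1,40] (ℓ=4, even), read p_3/q_3
step 0: (20, 1)  from 20·(1,0) + (0,1)
step 1: (21, 1)  from 1·(20,1) + (1,0)
step 2: (41, 2)  from 1·(21,1) + (20,1)
step 3: (62, 3)  from 1·(41,2) + (21,1)
→ (62, 3).  Check: 62²=3844, 427·3²=3843, difference 1.

62 3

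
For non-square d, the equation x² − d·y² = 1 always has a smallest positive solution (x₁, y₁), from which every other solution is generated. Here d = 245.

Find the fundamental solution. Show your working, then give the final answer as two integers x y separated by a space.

[15; 1,1,1,7,6,7,1,1,1,30] for √245; ℓ=10 ⇒ convergent index 9
step 0: (15, 1)  from 15·(1,0) + (0,1)
…
step 2: (31, 2)  from 1·(16,1) + (15,1)
step 3: (47, 3)  from 1·(31,2) + (16,1)
step 4: (360, 23)  from 7·(47,3) + (31,2)
step 5: (2207, 141)  from 6·(360,23) + (47,3)
…
step 8: (33825, 2161)  from 1·(18016,1151) + (15809,1010)
step 9: (51841, 3312)  from 1·(33825,2161) + (18016,1151)
→ (51841, 3312).  Check: 51841²=2687489281, 245·3312²=2687489280, difference 1.

51841 3312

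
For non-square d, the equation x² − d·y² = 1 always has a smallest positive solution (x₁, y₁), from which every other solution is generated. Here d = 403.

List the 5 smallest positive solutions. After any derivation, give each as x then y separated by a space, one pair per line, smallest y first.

669878 33369
897473069767 44706317964
1202394930058086974 59895557730143415
1610915821914004898868577 80245432842261314788776
2158234137903017152358511160238 107509300122956754498421235241

√403 → a₀=20, period (13,2,1,3,1,3,1,2,13,40); ℓ=10 even so k=9
i=0: a=20 ⇒ p=20, q=1
i=1: a=13 ⇒ p=261, q=13
i=2: a=2 ⇒ p=542, q=27
i=3: a=1 ⇒ p=803, q=40
i=4: a=3 ⇒ p=2951, q=147
i=5: a=1 ⇒ p=3754, q=187
i=6: a=3 ⇒ p=14213, q=708
i=7: a=1 ⇒ p=17967, q=895
i=8: a=2 ⇒ p=50147, q=2498
i=9: a=13 ⇒ p=669878, q=33369
(x₁, y₁) = (669878, 33369);  669878² − 403·33369² = 1 ✓
(x_2, y_2) = (669878·669878 + 403·33369·33369, 669878·33369 + 33369·669878) = (897473069767, 44706317964)
(x_3, y_3) = (669878·897473069767 + 403·33369·44706317964, 669878·44706317964 + 33369·897473069767) = (1202394930058086974, 59895557730143415)
(x_4, y_4) = (669878·1202394930058086974 + 403·33369·59895557730143415, 669878·59895557730143415 + 33369·1202394930058086974) = (1610915821914004898868577, 80245432842261314788776)
(x_5, y_5) = (669878·1610915821914004898868577 + 403·33369·80245432842261314788776, 669878·80245432842261314788776 + 33369·1610915821914004898868577) = (2158234137903017152358511160238, 107509300122956754498421235241)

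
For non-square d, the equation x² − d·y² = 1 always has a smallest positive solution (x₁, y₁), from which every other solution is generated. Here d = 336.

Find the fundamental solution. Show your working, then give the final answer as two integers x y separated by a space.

55 3

√336 → a₀=18, period (3,36); ℓ=2 even so k=1
k=0  a_k=18  p_k/q_k = 18/1
k=1  a_k=3  p_k/q_k = 55/3
fundamental: x₁=55, y₁=3  (since 3025 − 336·9 = 1)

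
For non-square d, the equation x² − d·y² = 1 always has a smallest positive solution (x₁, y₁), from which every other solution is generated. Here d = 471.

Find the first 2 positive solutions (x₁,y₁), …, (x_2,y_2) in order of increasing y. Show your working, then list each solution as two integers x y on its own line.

√471 → a₀=21, period (1,2,2,1,3,…,2,1,42); ℓ=14 even so k=13
a_0=21:  p_0=21·1+0=21,  q_0=21·0+1=1
…
a_2=2:  p_2=2·22+21=65,  q_2=2·1+1=3
…
a_4=1:  p_4=1·152+65=217,  q_4=1·7+3=10
…
a_6=4:  p_6=4·803+217=3429,  q_6=4·37+10=158
…
a_8=4:  p_8=4·48809+3429=198665,  q_8=4·2249+158=9154
a_9=3:  p_9=3·198665+48809=644804,  q_9=3·9154+2249=29711
…
a_12=2:  p_12=2·2331742+843469=5506953,  q_12=2·107441+38865=253747
a_13=1:  p_13=1·5506953+2331742=7838695,  q_13=1·253747+107441=361188
fundamental: x₁=7838695, y₁=361188  (since 61445139303025 − 471·130456771344 = 1)
k=2:  x_2 = 7838695·7838695+471·361188·361188 = 122890278606049,  y_2 = 7838695·361188+361188·7838695 = 5662485139320

7838695 361188
122890278606049 5662485139320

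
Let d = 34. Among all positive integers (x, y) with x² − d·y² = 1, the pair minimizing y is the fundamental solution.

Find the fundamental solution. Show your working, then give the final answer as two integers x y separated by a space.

35 6

√34 = [5; 1,4,1,10, …], period ℓ=4 (even) → k=3
k=0  a_k=5  p_k/q_k = 5/1
k=1  a_k=1  p_k/q_k = 6/1
k=2  a_k=4  p_k/q_k = 29/5
k=3  a_k=1  p_k/q_k = 35/6
→ (35, 6).  Check: 35²=1225, 34·6²=1224, difference 1.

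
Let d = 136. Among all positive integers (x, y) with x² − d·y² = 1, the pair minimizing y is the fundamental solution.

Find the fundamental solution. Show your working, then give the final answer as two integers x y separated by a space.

√136 → a₀=11, period (1,1,1,22); ℓ=4 even so k=3
a_0=11:  p_0=11·1+0=11,  q_0=11·0+1=1
a_1=1:  p_1=1·11+1=12,  q_1=1·1+0=1
a_2=1:  p_2=1·12+11=23,  q_2=1·1+1=2
a_3=1:  p_3=1·23+12=35,  q_3=1·2+1=3
fundamental: x₁=35, y₁=3  (since 1225 − 136·9 = 1)

35 3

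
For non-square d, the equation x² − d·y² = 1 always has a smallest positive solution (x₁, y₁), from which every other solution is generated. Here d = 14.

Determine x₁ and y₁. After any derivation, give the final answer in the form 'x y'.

15 4

√14 = [3; 1,2,1,6, …], period ℓ=4 (even) → k=3
k=0  a_k=3  p_k/q_k = 3/1
k=1  a_k=1  p_k/q_k = 4/1
k=2  a_k=2  p_k/q_k = 11/3
k=3  a_k=1  p_k/q_k = 15/4
fundamental: x₁=15, y₁=4  (since 225 − 14·16 = 1)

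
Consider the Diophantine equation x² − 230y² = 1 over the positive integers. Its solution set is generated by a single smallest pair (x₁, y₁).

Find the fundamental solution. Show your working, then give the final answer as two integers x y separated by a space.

d=230: √d = [15; 6,30] (ℓ=2, even), read p_1/q_1
a_0=15:  p_0=15·1+0=15,  q_0=15·0+1=1
a_1=6:  p_1=6·15+1=91,  q_1=6·1+0=6
(x₁, y₁) = (91, 6);  91² − 230·6² = 1 ✓

91 6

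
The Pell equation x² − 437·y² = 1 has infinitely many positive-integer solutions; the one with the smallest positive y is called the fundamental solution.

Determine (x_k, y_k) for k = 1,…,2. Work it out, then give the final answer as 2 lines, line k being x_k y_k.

√437 → a₀=20, period (1,9,2,9,1,40); ℓ=6 even so k=5
a_0=20:  p_0=20·1+0=20,  q_0=20·0+1=1
…
a_2=9:  p_2=9·21+20=209,  q_2=9·1+1=10
…
a_4=9:  p_4=9·439+209=4160,  q_4=9·21+10=199
a_5=1:  p_5=1·4160+439=4599,  q_5=1·199+21=220
→ (4599, 220).  Check: 4599²=21150801, 437·220²=21150800, difference 1.
n=2: (4599,220)∘(4599,220) = (4599·4599+437·220·220, 4599·220+220·4599) = (42301601,2023560)

4599 220
42301601 2023560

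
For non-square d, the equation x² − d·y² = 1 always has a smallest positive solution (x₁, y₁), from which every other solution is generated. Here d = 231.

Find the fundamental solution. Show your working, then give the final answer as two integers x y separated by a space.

76 5

√231 = [15; 5,30, …], period ℓ=2 (even) → k=1
i=0: a=15 ⇒ p=15, q=1
i=1: a=5 ⇒ p=76, q=5
(x₁, y₁) = (76, 5);  76² − 231·5² = 1 ✓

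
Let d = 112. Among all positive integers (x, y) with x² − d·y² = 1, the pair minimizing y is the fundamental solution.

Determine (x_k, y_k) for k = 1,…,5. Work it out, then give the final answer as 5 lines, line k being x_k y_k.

√112 = [10; 1,1,2,1,1,20, …], period ℓ=6 (even) → k=5
step 0: (10, 1)  from 10·(1,0) + (0,1)
step 1: (11, 1)  from 1·(10,1) + (1,0)
step 2: (21, 2)  from 1·(11,1) + (10,1)
step 3: (53, 5)  from 2·(21,2) + (11,1)
step 4: (74, 7)  from 1·(53,5) + (21,2)
step 5: (127, 12)  from 1·(74,7) + (53,5)
fundamental: x₁=127, y₁=12  (since 16129 − 112·144 = 1)
(x_2, y_2) = (127·127 + 112·12·12, 127·12 + 12·127) = (32257, 3048)
(x_3, y_3) = (127·32257 + 112·12·3048, 127·3048 + 12·32257) = (8193151, 774180)
(x_4, y_4) = (127·8193151 + 112·12·774180, 127·774180 + 12·8193151) = (2081028097, 196638672)
(x_5, y_5) = (127·2081028097 + 112·12·196638672, 127·196638672 + 12·2081028097) = (528572943487, 49945448508)

127 12
32257 3048
8193151 774180
2081028097 196638672
528572943487 49945448508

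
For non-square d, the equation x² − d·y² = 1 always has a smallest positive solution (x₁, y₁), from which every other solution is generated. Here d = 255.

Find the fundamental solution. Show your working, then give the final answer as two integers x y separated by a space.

√255 = [15; 1,30, …], period ℓ=2 (even) → k=1
step 0: (15, 1)  from 15·(1,0) + (0,1)
step 1: (16, 1)  from 1·(15,1) + (1,0)
fundamental: x₁=16, y₁=1  (since 256 − 255·1 = 1)

16 1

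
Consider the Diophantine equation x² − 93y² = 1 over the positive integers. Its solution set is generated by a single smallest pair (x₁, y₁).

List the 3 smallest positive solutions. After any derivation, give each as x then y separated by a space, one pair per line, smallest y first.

[9; 1,1,1,4,6,4,1,1,1,18] for √93; ℓ=10 ⇒ convergent index 9
a_0=9:  p_0=9·1+0=9,  q_0=9·0+1=1
…
a_2=1:  p_2=1·10+9=19,  q_2=1·1+1=2
a_3=1:  p_3=1·19+10=29,  q_3=1·2+1=3
a_4=4:  p_4=4·29+19=135,  q_4=4·3+2=14
…
a_8=1:  p_8=1·4330+3491=7821,  q_8=1·449+362=811
a_9=1:  p_9=1·7821+4330=12151,  q_9=1·811+449=1260
→ (12151, 1260).  Check: 12151²=147646801, 93·1260²=147646800, difference 1.
(12151+1260√93)^2 = 295293601 + 30620520√93
(12151+1260√93)^3 = 7176225079351 + 744139875780√93

12151 1260
295293601 30620520
7176225079351 744139875780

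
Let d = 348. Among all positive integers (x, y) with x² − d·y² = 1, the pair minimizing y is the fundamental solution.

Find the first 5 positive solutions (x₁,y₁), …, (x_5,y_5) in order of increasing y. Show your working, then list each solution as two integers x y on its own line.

1567 84
4910977 263256
15391000351 825044220
48235390189057 2585688322224
151169697461504287 8103546376805796

[18; 1,1,1,8,1,1,1,36] for √348; ℓ=8 ⇒ convergent index 7
i=0: a=18 ⇒ p=18, q=1
i=1: a=1 ⇒ p=19, q=1
i=2: a=1 ⇒ p=37, q=2
…
i=4: a=8 ⇒ p=485, q=26
…
i=6: a=1 ⇒ p=1026, q=55
i=7: a=1 ⇒ p=1567, q=84
→ (1567, 84).  Check: 1567²=2455489, 348·84²=2455488, difference 1.
k=2:  x_2 = 1567·1567+348·84·84 = 4910977,  y_2 = 1567·84+84·1567 = 263256
k=3:  x_3 = 1567·4910977+348·84·263256 = 15391000351,  y_3 = 1567·263256+84·4910977 = 825044220
k=4:  x_4 = 1567·15391000351+348·84·825044220 = 48235390189057,  y_4 = 1567·825044220+84·15391000351 = 2585688322224
k=5:  x_5 = 1567·48235390189057+348·84·2585688322224 = 151169697461504287,  y_5 = 1567·2585688322224+84·48235390189057 = 8103546376805796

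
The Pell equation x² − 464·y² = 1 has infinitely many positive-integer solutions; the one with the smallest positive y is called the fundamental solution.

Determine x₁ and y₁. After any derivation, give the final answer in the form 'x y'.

9801 455

d=464: √d = [21; 1,1,5,1,1,1,5,1,1,42] (ℓ=10, even), read p_9/q_9
i=0: a=21 ⇒ p=21, q=1
…
i=2: a=1 ⇒ p=43, q=2
i=3: a=5 ⇒ p=237, q=11
…
i=6: a=1 ⇒ p=797, q=37
…
i=8: a=1 ⇒ p=5299, q=246
i=9: a=1 ⇒ p=9801, q=455
fundamental: x₁=9801, y₁=455  (since 96059601 − 464·207025 = 1)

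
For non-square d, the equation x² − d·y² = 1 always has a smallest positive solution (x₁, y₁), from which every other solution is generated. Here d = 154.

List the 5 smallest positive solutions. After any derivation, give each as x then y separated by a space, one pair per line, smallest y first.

d=154: √d = [12; 2,2,3,1,2,1,3,2,2,24] (ℓ=10, even), read p_9/q_9
step 0: (12, 1)  from 12·(1,0) + (0,1)
…
step 4: (273, 22)  from 1·(211,17) + (62,5)
…
step 8: (8724, 703)  from 2·(3847,310) + (1030,83)
step 9: (21295, 1716)  from 2·(8724,703) + (3847,310)
fundamental: x₁=21295, y₁=1716  (since 453477025 − 154·2944656 = 1)
n=2: (21295,1716)∘(21295,1716) = (21295·21295+154·1716·1716, 21295·1716+1716·21295) = (906954049,73084440)
n=3: (906954049,73084440)∘(21295,1716) = (21295·906954049+154·1716·73084440, 21295·73084440+1716·906954049) = (38627172925615,3112666297884)
n=4: (38627172925615,3112666297884)∘(21295,1716) = (21295·38627172925615+154·1716·3112666297884, 21295·3112666297884+1716·38627172925615) = (1645131293994988801,132568457553795120)
n=5: (1645131293994988801,132568457553795120)∘(21295,1716) = (21295·1645131293994988801+154·1716·132568457553795120, 21295·132568457553795120+1716·1645131293994988801) = (70066141772619400108975,5646090604103467862916)

21295 1716
906954049 73084440
38627172925615 3112666297884
1645131293994988801 132568457553795120
70066141772619400108975 5646090604103467862916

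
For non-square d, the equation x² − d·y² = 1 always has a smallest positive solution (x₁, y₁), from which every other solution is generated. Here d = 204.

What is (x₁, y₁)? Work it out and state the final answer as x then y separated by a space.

d=204: √d = [14; 3,1,1,6,1,1,3,28] (ℓ=8, even), read p_7/q_7
step 0: (14, 1)  from 14·(1,0) + (0,1)
…
step 2: (57, 4)  from 1·(43,3) + (14,1)
…
step 4: (657, 46)  from 6·(100,7) + (57,4)
step 5: (757, 53)  from 1·(657,46) + (100,7)
step 6: (1414, 99)  from 1·(757,53) + (657,46)
step 7: (4999, 350)  from 3·(1414,99) + (757,53)
(x₁, y₁) = (4999, 350);  4999² − 204·350² = 1 ✓

4999 350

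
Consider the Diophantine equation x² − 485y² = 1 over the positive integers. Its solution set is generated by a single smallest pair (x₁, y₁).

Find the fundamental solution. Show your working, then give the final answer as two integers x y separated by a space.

√485 → a₀=22, period (44); ℓ=1 odd so k=1
k=0  a_k=22  p_k/q_k = 22/1
k=1  a_k=44  p_k/q_k = 969/44
fundamental: x₁=969, y₁=44  (since 938961 − 485·1936 = 1)

969 44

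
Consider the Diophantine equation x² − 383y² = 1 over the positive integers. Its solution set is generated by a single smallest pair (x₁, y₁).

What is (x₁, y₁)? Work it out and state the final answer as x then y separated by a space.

18768 959

√383 = [19; 1,1,3,19,3,1,1,38, …], period ℓ=8 (even) → k=7
k=0  a_k=19  p_k/q_k = 19/1
…
k=2  a_k=1  p_k/q_k = 39/2
…
k=5  a_k=3  p_k/q_k = 8063/412
k=6  a_k=1  p_k/q_k = 10705/547
k=7  a_k=1  p_k/q_k = 18768/959
fundamental: x₁=18768, y₁=959  (since 352237824 − 383·919681 = 1)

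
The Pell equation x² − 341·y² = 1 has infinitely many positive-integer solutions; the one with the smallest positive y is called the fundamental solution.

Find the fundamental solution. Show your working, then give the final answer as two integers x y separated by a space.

[18; 2,6,1,8,2,…,6,2,36] for √341; ℓ=14 ⇒ convergent index 13
a_0=18:  p_0=18·1+0=18,  q_0=18·0+1=1
a_1=2:  p_1=2·18+1=37,  q_1=2·1+0=2
a_2=6:  p_2=6·37+18=240,  q_2=6·2+1=13
…
a_4=8:  p_4=8·277+240=2456,  q_4=8·15+13=133
a_5=2:  p_5=2·2456+277=5189,  q_5=2·133+15=281
a_6=1:  p_6=1·5189+2456=7645,  q_6=1·281+133=414
…
a_9=2:  p_9=2·28124+20479=76727,  q_9=2·1523+1109=4155
…
a_11=1:  p_11=1·641940+76727=718667,  q_11=1·34763+4155=38918
a_12=6:  p_12=6·718667+641940=4953942,  q_12=6·38918+34763=268271
a_13=2:  p_13=2·4953942+718667=10626551,  q_13=2·268271+38918=575460
fundamental: x₁=10626551, y₁=575460  (since 112923586155601 − 341·331154211600 = 1)

10626551 575460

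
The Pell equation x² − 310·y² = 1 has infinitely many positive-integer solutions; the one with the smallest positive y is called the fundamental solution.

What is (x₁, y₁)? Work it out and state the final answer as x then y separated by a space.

848719 48204

d=310: √d = [17; 1,1,1,1,5,…,1,1,34] (ℓ=16, even), read p_15/q_15
i=0: a=17 ⇒ p=17, q=1
i=1: a=1 ⇒ p=18, q=1
…
i=3: a=1 ⇒ p=53, q=3
i=4: a=1 ⇒ p=88, q=5
i=5: a=5 ⇒ p=493, q=28
i=6: a=3 ⇒ p=1567, q=89
i=7: a=1 ⇒ p=2060, q=117
i=8: a=2 ⇒ p=5687, q=323
i=9: a=1 ⇒ p=7747, q=440
i=10: a=3 ⇒ p=28928, q=1643
i=11: a=5 ⇒ p=152387, q=8655
i=12: a=1 ⇒ p=181315, q=10298
i=13: a=1 ⇒ p=333702, q=18953
i=14: a=1 ⇒ p=515017, q=29251
i=15: a=1 ⇒ p=848719, q=48204
(x₁, y₁) = (848719, 48204);  848719² − 310·48204² = 1 ✓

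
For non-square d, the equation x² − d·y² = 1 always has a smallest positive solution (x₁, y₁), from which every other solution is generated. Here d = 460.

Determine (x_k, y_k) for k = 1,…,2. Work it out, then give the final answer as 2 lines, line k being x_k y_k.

√460 = [21; 2,4,3,1,2,10,2,1,3,4,2,42, …], period ℓ=12 (even) → k=11
a_0=21:  p_0=21·1+0=21,  q_0=21·0+1=1
a_1=2:  p_1=2·21+1=43,  q_1=2·1+0=2
a_2=4:  p_2=4·43+21=193,  q_2=4·2+1=9
a_3=3:  p_3=3·193+43=622,  q_3=3·9+2=29
…
a_5=2:  p_5=2·815+622=2252,  q_5=2·38+29=105
…
a_8=1:  p_8=1·48922+23335=72257,  q_8=1·2281+1088=3369
…
a_10=4:  p_10=4·265693+72257=1135029,  q_10=4·12388+3369=52921
a_11=2:  p_11=2·1135029+265693=2535751,  q_11=2·52921+12388=118230
→ (2535751, 118230).  Check: 2535751²=6430033134001, 460·118230²=6430033134000, difference 1.
(x_2, y_2) = (2535751·2535751 + 460·118230·118230, 2535751·118230 + 118230·2535751) = (12860066268001, 599603681460)

2535751 118230
12860066268001 599603681460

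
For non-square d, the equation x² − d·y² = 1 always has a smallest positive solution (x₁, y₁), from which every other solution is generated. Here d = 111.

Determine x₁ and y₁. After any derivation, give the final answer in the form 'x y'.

[10; 1,1,6,1,1,20] for √111; ℓ=6 ⇒ convergent index 5
i=0: a=10 ⇒ p=10, q=1
i=1: a=1 ⇒ p=11, q=1
i=2: a=1 ⇒ p=21, q=2
i=3: a=6 ⇒ p=137, q=13
i=4: a=1 ⇒ p=158, q=15
i=5: a=1 ⇒ p=295, q=28
→ (295, 28).  Check: 295²=87025, 111·28²=87024, difference 1.

295 28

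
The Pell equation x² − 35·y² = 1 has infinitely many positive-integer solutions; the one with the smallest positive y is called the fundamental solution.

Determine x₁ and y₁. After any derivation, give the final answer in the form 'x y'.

[5; 1,10] for √35; ℓ=2 ⇒ convergent index 1
i=0: a=5 ⇒ p=5, q=1
i=1: a=1 ⇒ p=6, q=1
→ (6, 1).  Check: 6²=36, 35·1²=35, difference 1.

6 1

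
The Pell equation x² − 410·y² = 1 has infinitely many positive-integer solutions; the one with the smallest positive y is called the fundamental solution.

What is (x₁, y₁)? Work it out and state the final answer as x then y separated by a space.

[20; 4,40] for √410; ℓ=2 ⇒ convergent index 1
step 0: (20, 1)  from 20·(1,0) + (0,1)
step 1: (81, 4)  from 4·(20,1) + (1,0)
→ (81, 4).  Check: 81²=6561, 410·4²=6560, difference 1.

81 4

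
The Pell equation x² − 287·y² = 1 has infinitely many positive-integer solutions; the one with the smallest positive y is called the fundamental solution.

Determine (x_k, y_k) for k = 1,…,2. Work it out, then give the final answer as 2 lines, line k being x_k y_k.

288 17
165887 9792

√287 → a₀=16, period (1,15,1,32); ℓ=4 even so k=3
a_0=16:  p_0=16·1+0=16,  q_0=16·0+1=1
…
a_2=15:  p_2=15·17+16=271,  q_2=15·1+1=16
a_3=1:  p_3=1·271+17=288,  q_3=1·16+1=17
→ (288, 17).  Check: 288²=82944, 287·17²=82943, difference 1.
n=2: (288,17)∘(288,17) = (288·288+287·17·17, 288·17+17·288) = (165887,9792)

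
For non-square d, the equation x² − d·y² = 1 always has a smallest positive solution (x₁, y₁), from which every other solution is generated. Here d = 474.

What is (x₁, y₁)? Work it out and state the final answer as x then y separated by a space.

d=474: √d = [21; 1,3,2,1,1,…,3,1,42] (ℓ=14, even), read p_13/q_13
a_0=21:  p_0=21·1+0=21,  q_0=21·0+1=1
…
a_9=1:  p_9=1·5813+5051=10864,  q_9=1·267+232=499
a_10=1:  p_10=1·10864+5813=16677,  q_10=1·499+267=766
…
a_12=3:  p_12=3·44218+16677=149331,  q_12=3·2031+766=6859
a_13=1:  p_13=1·149331+44218=193549,  q_13=1·6859+2031=8890
→ (193549, 8890).  Check: 193549²=37461215401, 474·8890²=37461215400, difference 1.

193549 8890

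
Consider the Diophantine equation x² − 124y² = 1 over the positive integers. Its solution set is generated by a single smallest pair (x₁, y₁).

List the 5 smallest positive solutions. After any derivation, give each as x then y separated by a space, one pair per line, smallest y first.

4620799 414960
42703566796801 3834893506080
394649197502177907199 35440544156001500880
3647189234337689639247667201 327527261991011323636100160
33705856733676329245494460531519999 3026875289361570825948579964954800

√124 → a₀=11, period (7,2,1,1,1,…,2,7,22); ℓ=16 even so k=15
a_0=11:  p_0=11·1+0=11,  q_0=11·0+1=1
…
a_12=1:  p_12=1·84875+67292=152167,  q_12=1·7622+6043=13665
a_13=1:  p_13=1·152167+84875=237042,  q_13=1·13665+7622=21287
a_14=2:  p_14=2·237042+152167=626251,  q_14=2·21287+13665=56239
a_15=7:  p_15=7·626251+237042=4620799,  q_15=7·56239+21287=414960
(x₁, y₁) = (4620799, 414960);  4620799² − 124·414960² = 1 ✓
(4620799+414960√124)^2 = 42703566796801 + 3834893506080√124
(4620799+414960√124)^3 = 394649197502177907199 + 35440544156001500880√124
(4620799+414960√124)^4 = 3647189234337689639247667201 + 327527261991011323636100160√124
(4620799+414960√124)^5 = 33705856733676329245494460531519999 + 3026875289361570825948579964954800√124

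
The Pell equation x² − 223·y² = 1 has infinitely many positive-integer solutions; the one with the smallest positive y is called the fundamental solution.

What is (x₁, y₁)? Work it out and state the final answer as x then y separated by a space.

[14; 1,13,1,28] for √223; ℓ=4 ⇒ convergent index 3
i=0: a=14 ⇒ p=14, q=1
i=1: a=1 ⇒ p=15, q=1
i=2: a=13 ⇒ p=209, q=14
i=3: a=1 ⇒ p=224, q=15
fundamental: x₁=224, y₁=15  (since 50176 − 223·225 = 1)

224 15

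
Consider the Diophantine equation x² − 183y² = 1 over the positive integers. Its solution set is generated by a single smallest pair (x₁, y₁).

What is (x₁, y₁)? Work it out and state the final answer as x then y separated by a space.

√183 = [13; 1,1,8,1,1,26, …], period ℓ=6 (even) → k=5
step 0: (13, 1)  from 13·(1,0) + (0,1)
step 1: (14, 1)  from 1·(13,1) + (1,0)
step 2: (27, 2)  from 1·(14,1) + (13,1)
step 3: (230, 17)  from 8·(27,2) + (14,1)
step 4: (257, 19)  from 1·(230,17) + (27,2)
step 5: (487, 36)  from 1·(257,19) + (230,17)
(x₁, y₁) = (487, 36);  487² − 183·36² = 1 ✓

487 36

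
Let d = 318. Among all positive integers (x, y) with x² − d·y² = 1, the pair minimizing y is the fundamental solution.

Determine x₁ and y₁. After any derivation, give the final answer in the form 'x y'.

[17; 1,4,1,34] for √318; ℓ=4 ⇒ convergent index 3
step 0: (17, 1)  from 17·(1,0) + (0,1)
…
step 2: (89, 5)  from 4·(18,1) + (17,1)
step 3: (107, 6)  from 1·(89,5) + (18,1)
fundamental: x₁=107, y₁=6  (since 11449 − 318·36 = 1)

107 6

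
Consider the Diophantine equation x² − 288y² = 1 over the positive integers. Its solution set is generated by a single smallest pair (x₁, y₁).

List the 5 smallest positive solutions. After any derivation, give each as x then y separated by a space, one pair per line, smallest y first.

[16; 1,32] for √288; ℓ=2 ⇒ convergent index 1
step 0: (16, 1)  from 16·(1,0) + (0,1)
step 1: (17, 1)  from 1·(16,1) + (1,0)
→ (17, 1).  Check: 17²=289, 288·1²=288, difference 1.
(17+1√288)^2 = 577 + 34√288
(17+1√288)^3 = 19601 + 1155√288
(17+1√288)^4 = 665857 + 39236√288
(17+1√288)^5 = 22619537 + 1332869√288

17 1
577 34
19601 1155
665857 39236
22619537 1332869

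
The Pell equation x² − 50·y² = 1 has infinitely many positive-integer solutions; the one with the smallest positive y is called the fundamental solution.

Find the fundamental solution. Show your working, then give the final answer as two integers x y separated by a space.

99 14

d=50: √d = [7; 14] (ℓ=1, odd), read p_1/q_1
step 0: (7, 1)  from 7·(1,0) + (0,1)
step 1: (99, 14)  from 14·(7,1) + (1,0)
fundamental: x₁=99, y₁=14  (since 9801 − 50·196 = 1)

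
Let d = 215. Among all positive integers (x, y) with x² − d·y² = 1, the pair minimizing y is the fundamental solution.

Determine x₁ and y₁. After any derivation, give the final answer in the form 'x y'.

44 3

d=215: √d = [14; 1,1,1,28] (ℓ=4, even), read p_3/q_3
k=0  a_k=14  p_k/q_k = 14/1
k=1  a_k=1  p_k/q_k = 15/1
k=2  a_k=1  p_k/q_k = 29/2
k=3  a_k=1  p_k/q_k = 44/3
fundamental: x₁=44, y₁=3  (since 1936 − 215·9 = 1)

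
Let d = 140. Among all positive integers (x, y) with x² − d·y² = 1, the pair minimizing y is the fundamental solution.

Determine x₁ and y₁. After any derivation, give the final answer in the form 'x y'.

71 6

d=140: √d = [11; 1,4,1,22] (ℓ=4, even), read p_3/q_3
a_0=11:  p_0=11·1+0=11,  q_0=11·0+1=1
a_1=1:  p_1=1·11+1=12,  q_1=1·1+0=1
a_2=4:  p_2=4·12+11=59,  q_2=4·1+1=5
a_3=1:  p_3=1·59+12=71,  q_3=1·5+1=6
fundamental: x₁=71, y₁=6  (since 5041 − 140·36 = 1)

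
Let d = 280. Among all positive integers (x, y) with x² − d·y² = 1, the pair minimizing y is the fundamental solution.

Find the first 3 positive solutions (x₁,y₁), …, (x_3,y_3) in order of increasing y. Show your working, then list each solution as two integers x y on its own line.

251 15
126001 7530
63252251 3780045

√280 → a₀=16, period (1,2,1,2,1,32); ℓ=6 even so k=5
step 0: (16, 1)  from 16·(1,0) + (0,1)
step 1: (17, 1)  from 1·(16,1) + (1,0)
step 2: (50, 3)  from 2·(17,1) + (16,1)
step 3: (67, 4)  from 1·(50,3) + (17,1)
step 4: (184, 11)  from 2·(67,4) + (50,3)
step 5: (251, 15)  from 1·(184,11) + (67,4)
→ (251, 15).  Check: 251²=63001, 280·15²=63000, difference 1.
k=2:  x_2 = 251·251+280·15·15 = 126001,  y_2 = 251·15+15·251 = 7530
k=3:  x_3 = 251·126001+280·15·7530 = 63252251,  y_3 = 251·7530+15·126001 = 3780045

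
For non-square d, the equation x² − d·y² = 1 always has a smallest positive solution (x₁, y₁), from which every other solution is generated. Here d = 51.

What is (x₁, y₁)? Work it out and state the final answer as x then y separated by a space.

50 7

d=51: √d = [7; 7,14] (ℓ=2, even), read p_1/q_1
step 0: (7, 1)  from 7·(1,0) + (0,1)
step 1: (50, 7)  from 7·(7,1) + (1,0)
→ (50, 7).  Check: 50²=2500, 51·7²=2499, difference 1.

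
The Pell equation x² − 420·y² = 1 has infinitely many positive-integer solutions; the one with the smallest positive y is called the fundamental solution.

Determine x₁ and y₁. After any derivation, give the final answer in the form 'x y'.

41 2

d=420: √d = [20; 2,40] (ℓ=2, even), read p_1/q_1
i=0: a=20 ⇒ p=20, q=1
i=1: a=2 ⇒ p=41, q=2
→ (41, 2).  Check: 41²=1681, 420·2²=1680, difference 1.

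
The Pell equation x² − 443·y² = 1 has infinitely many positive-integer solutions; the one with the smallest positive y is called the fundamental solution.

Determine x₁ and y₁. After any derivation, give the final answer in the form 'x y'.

√443 = [21; 21,42, …], period ℓ=2 (even) → k=1
k=0  a_k=21  p_k/q_k = 21/1
k=1  a_k=21  p_k/q_k = 442/21
(x₁, y₁) = (442, 21);  442² − 443·21² = 1 ✓

442 21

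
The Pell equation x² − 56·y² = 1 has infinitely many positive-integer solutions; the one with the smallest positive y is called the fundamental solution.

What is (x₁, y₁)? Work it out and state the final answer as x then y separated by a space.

d=56: √d = [7; 2,14] (ℓ=2, even), read p_1/q_1
step 0: (7, 1)  from 7·(1,0) + (0,1)
step 1: (15, 2)  from 2·(7,1) + (1,0)
→ (15, 2).  Check: 15²=225, 56·2²=224, difference 1.

15 2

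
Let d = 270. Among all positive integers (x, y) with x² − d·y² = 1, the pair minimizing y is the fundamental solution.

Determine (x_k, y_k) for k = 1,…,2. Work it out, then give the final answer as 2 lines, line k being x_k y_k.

5291 322
55989361 3407404

[16; 2,3,6,3,2,32] for √270; ℓ=6 ⇒ convergent index 5
i=0: a=16 ⇒ p=16, q=1
i=1: a=2 ⇒ p=33, q=2
i=2: a=3 ⇒ p=115, q=7
i=3: a=6 ⇒ p=723, q=44
i=4: a=3 ⇒ p=2284, q=139
i=5: a=2 ⇒ p=5291, q=322
→ (5291, 322).  Check: 5291²=27994681, 270·322²=27994680, difference 1.
n=2: (5291,322)∘(5291,322) = (5291·5291+270·322·322, 5291·322+322·5291) = (55989361,3407404)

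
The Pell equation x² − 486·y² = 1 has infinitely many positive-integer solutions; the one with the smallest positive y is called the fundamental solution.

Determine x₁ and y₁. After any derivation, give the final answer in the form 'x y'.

485 22

√486 = [22; 22,44, …], period ℓ=2 (even) → k=1
i=0: a=22 ⇒ p=22, q=1
i=1: a=22 ⇒ p=485, q=22
fundamental: x₁=485, y₁=22  (since 235225 − 486·484 = 1)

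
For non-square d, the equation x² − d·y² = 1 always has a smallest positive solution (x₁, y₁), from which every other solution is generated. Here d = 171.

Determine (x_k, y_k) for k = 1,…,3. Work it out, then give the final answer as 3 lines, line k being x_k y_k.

[13; 13,26] for √171; ℓ=2 ⇒ convergent index 1
a_0=13:  p_0=13·1+0=13,  q_0=13·0+1=1
a_1=13:  p_1=13·13+1=170,  q_1=13·1+0=13
fundamental: x₁=170, y₁=13  (since 28900 − 171·169 = 1)
k=2:  x_2 = 170·170+171·13·13 = 57799,  y_2 = 170·13+13·170 = 4420
k=3:  x_3 = 170·57799+171·13·4420 = 19651490,  y_3 = 170·4420+13·57799 = 1502787

170 13
57799 4420
19651490 1502787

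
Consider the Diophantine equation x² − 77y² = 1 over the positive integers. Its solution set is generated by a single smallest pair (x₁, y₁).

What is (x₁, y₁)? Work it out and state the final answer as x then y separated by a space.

351 40

[8; 1,3,2,3,1,16] for √77; ℓ=6 ⇒ convergent index 5
a_0=8:  p_0=8·1+0=8,  q_0=8·0+1=1
a_1=1:  p_1=1·8+1=9,  q_1=1·1+0=1
a_2=3:  p_2=3·9+8=35,  q_2=3·1+1=4
…
a_4=3:  p_4=3·79+35=272,  q_4=3·9+4=31
a_5=1:  p_5=1·272+79=351,  q_5=1·31+9=40
→ (351, 40).  Check: 351²=123201, 77·40²=123200, difference 1.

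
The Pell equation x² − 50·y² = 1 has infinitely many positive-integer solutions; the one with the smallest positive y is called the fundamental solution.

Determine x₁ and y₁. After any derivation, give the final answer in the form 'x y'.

√50 → a₀=7, period (14); ℓ=1 odd so k=1
i=0: a=7 ⇒ p=7, q=1
i=1: a=14 ⇒ p=99, q=14
fundamental: x₁=99, y₁=14  (since 9801 − 50·196 = 1)

99 14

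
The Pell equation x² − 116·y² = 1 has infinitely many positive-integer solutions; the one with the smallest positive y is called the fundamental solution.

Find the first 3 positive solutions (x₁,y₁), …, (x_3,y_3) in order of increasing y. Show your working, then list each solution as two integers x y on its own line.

9801 910
192119201 17837820
3765920568201 349656946730

√116 = [10; 1,3,2,1,4,1,2,3,1,20, …], period ℓ=10 (even) → k=9
k=0  a_k=10  p_k/q_k = 10/1
k=1  a_k=1  p_k/q_k = 11/1
k=2  a_k=3  p_k/q_k = 43/4
…
k=6  a_k=1  p_k/q_k = 797/74
…
k=8  a_k=3  p_k/q_k = 7550/701
k=9  a_k=1  p_k/q_k = 9801/910
→ (9801, 910).  Check: 9801²=96059601, 116·910²=96059600, difference 1.
(9801+910√116)^2 = 192119201 + 17837820√116
(9801+910√116)^3 = 3765920568201 + 349656946730√116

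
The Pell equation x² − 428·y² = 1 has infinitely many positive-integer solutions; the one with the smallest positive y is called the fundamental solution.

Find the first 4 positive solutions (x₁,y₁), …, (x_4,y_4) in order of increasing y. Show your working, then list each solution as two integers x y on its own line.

1850887 89466
6851565373537 331182912684
25362946559057703751 1225964295417811950
93887896135702420679780737 4538242753705644230486616

√428 = [20; 1,2,4,1,5,10,5,1,4,2,1,40, …], period ℓ=12 (even) → k=11
i=0: a=20 ⇒ p=20, q=1
…
i=2: a=2 ⇒ p=62, q=3
i=3: a=4 ⇒ p=269, q=13
i=4: a=1 ⇒ p=331, q=16
…
i=6: a=10 ⇒ p=19571, q=946
…
i=8: a=1 ⇒ p=119350, q=5769
…
i=10: a=2 ⇒ p=1273708, q=61567
i=11: a=1 ⇒ p=1850887, q=89466
→ (1850887, 89466).  Check: 1850887²=3425782686769, 428·89466²=3425782686768, difference 1.
k=2:  x_2 = 1850887·1850887+428·89466·89466 = 6851565373537,  y_2 = 1850887·89466+89466·1850887 = 331182912684
k=3:  x_3 = 1850887·6851565373537+428·89466·331182912684 = 25362946559057703751,  y_3 = 1850887·331182912684+89466·6851565373537 = 1225964295417811950
k=4:  x_4 = 1850887·25362946559057703751+428·89466·1225964295417811950 = 93887896135702420679780737,  y_4 = 1850887·1225964295417811950+89466·25362946559057703751 = 4538242753705644230486616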